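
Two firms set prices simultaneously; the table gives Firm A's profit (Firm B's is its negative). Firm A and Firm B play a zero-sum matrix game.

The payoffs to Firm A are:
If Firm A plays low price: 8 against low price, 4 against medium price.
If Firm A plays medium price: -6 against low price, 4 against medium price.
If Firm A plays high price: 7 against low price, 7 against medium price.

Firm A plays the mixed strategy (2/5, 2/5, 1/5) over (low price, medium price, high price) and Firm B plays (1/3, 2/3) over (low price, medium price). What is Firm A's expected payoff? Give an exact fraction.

19/5

Against (1/3, 2/3), each row's expected payoff is low price: 16/3; medium price: 2/3; high price: 7.
Taking the (2/5, 2/5, 1/5)-weighted average: (2/5)·(16/3) + (2/5)·(2/3) + (1/5)·(7) = 19/5.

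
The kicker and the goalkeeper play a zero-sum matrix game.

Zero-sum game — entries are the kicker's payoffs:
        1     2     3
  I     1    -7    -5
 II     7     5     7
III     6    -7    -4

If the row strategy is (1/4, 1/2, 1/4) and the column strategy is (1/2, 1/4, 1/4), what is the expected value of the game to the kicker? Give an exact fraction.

Against (1/2, 1/4, 1/4), each row's expected payoff is I: -5/2; II: 13/2; III: 1/4.
Taking the (1/4, 1/2, 1/4)-weighted average: (1/4)·(-5/2) + (1/2)·(13/2) + (1/4)·(1/4) = 43/16.

43/16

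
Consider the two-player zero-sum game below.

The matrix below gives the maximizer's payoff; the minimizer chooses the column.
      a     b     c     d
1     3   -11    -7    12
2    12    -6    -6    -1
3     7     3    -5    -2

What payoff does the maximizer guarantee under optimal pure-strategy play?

Row minima: -11, -6, -5 → the maximizer's maximin is -5.
Column maxima: 12, 3, -5, 12 → the minimizer's minimax is -5.
They coincide at (3, c), so the value is -5.

-5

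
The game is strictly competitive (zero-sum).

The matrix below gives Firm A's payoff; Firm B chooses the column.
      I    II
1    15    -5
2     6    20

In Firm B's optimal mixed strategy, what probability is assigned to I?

Row minima are -5 and 6, so Firm A's maximin is 6; column maxima are 15 and 20, so Firm B's minimax is 15. These differ, so the equilibrium is in mixed strategies.
Let Firm B play I with probability q. Firm A is indifferent when 15q − 5(1−q) = 6q + 20(1−q), giving q = 25/34.

25/34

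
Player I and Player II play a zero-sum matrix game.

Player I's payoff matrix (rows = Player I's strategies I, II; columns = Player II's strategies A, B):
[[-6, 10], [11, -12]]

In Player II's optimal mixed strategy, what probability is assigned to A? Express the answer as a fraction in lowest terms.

22/39

Row minima are -6 and -12, so Player I's maximin is -6; column maxima are 11 and 10, so Player II's minimax is 10. These differ, so the equilibrium is in mixed strategies.
Let Player II play A with probability q. Player I is indifferent when −6q + 10(1−q) = 11q − 12(1−q), giving q = 22/39.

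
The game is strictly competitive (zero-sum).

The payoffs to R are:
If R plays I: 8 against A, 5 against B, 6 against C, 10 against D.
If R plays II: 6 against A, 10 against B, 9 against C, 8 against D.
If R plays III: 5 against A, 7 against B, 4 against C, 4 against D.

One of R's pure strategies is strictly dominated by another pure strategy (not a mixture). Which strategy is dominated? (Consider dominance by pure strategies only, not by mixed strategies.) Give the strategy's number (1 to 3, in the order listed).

3

Compare III with II: 6 > 5, 10 > 7, 9 > 4, 8 > 4.
So II strictly dominates III for R; III is strictly dominated.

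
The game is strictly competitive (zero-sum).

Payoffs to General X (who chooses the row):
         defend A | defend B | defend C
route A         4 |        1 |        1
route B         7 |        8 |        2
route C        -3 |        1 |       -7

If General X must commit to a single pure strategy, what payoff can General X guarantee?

The worst-case payoff for each row is route A: 1, route B: 2, route C: -7.
The best of these is 2.

2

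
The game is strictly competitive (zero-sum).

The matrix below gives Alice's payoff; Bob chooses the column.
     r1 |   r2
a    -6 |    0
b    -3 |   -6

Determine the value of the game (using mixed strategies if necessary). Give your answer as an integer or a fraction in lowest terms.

-4

Row minima are -6 and -6, so Alice's maximin is -6; column maxima are -3 and 0, so Bob's minimax is -3. These differ, so the equilibrium is in mixed strategies.
Let Alice play a with probability p. Bob is indifferent when −6p − 3(1−p) = −6(1−p), giving p = 1/3.
Let Bob play r1 with probability q. Alice is indifferent when −6q = −3q − 6(1−q), giving q = 2/3.
The value is -6·(2/3) + (0)·(1/3) = -4.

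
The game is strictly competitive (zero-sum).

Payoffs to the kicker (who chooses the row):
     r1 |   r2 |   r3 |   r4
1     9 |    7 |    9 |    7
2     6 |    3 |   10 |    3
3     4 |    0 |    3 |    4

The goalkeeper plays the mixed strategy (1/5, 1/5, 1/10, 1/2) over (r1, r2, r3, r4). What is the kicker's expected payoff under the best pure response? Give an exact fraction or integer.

1: (9)·(1/5) + (7)·(1/5) + (9)·(1/10) + (7)·(1/2) = 38/5.
2: (6)·(1/5) + (3)·(1/5) + (10)·(1/10) + (3)·(1/2) = 43/10.
3: (4)·(1/5) + (0)·(1/5) + (3)·(1/10) + (4)·(1/2) = 31/10.
The best pure response is 1 with expected payoff 38/5.

38/5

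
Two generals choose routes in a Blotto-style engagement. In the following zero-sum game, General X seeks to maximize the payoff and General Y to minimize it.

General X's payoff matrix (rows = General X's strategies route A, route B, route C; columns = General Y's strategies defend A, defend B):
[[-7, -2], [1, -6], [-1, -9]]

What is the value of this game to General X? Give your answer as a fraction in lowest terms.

Row route C is strictly dominated by row route B, so General X never plays it.
The remaining 2×2 game on (route A, route B) × (defend A, defend B) has no saddle point. Let General X play route A with probability p; indifference gives −7p + (1−p) = −2p − 6(1−p), so p = 7/12.
Similarly General Y's optimal q on defend A is 1/3, and the value is -7·(1/3) + (-2)·(2/3) = -11/3.

-11/3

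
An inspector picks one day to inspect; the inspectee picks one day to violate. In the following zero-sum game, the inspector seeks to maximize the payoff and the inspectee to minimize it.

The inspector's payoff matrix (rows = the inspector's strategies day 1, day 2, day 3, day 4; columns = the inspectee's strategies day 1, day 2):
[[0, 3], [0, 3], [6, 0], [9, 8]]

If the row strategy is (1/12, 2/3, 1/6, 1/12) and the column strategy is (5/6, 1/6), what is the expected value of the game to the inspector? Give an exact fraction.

Against (5/6, 1/6), each row's expected payoff is day 1: 1/2; day 2: 1/2; day 3: 5; day 4: 53/6.
Taking the (1/12, 2/3, 1/6, 1/12)-weighted average: (1/12)·(1/2) + (2/3)·(1/2) + (1/6)·(5) + (1/12)·(53/6) = 35/18.

35/18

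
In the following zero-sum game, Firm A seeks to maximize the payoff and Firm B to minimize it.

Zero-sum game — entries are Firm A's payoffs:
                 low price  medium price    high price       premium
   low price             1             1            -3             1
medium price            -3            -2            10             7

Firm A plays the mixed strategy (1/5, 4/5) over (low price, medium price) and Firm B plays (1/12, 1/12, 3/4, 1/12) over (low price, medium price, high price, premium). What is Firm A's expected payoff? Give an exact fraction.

Against (1/12, 1/12, 3/4, 1/12), each row's expected payoff is low price: -2; medium price: 23/3.
Taking the (1/5, 4/5)-weighted average: (1/5)·(-2) + (4/5)·(23/3) = 86/15.

86/15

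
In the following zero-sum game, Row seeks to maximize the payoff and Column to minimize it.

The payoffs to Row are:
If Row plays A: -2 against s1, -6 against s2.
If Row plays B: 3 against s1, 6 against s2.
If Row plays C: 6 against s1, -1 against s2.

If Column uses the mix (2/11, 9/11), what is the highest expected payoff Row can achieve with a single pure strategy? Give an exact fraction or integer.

A: (-2)·(2/11) + (-6)·(9/11) = -58/11.
B: (3)·(2/11) + (6)·(9/11) = 60/11.
C: (6)·(2/11) + (-1)·(9/11) = 3/11.
The best pure response is B with expected payoff 60/11.

60/11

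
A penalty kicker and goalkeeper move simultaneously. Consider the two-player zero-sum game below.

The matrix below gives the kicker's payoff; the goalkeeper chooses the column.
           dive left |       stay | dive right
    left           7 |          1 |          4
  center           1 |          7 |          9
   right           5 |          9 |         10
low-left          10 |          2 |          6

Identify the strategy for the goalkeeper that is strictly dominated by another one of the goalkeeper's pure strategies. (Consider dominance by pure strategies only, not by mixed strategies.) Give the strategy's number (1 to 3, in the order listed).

The goalkeeper prefers columns that give the kicker less. Compare dive right with stay: 1 < 4, 7 < 9, 9 < 10, 2 < 6.
So stay strictly dominates dive right for the goalkeeper; dive right is strictly dominated.

3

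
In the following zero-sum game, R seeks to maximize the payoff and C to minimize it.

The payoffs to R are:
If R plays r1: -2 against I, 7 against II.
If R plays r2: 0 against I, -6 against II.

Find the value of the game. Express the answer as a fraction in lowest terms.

Row minima are -2 and -6, so R's maximin is -2; column maxima are 0 and 7, so C's minimax is 0. These differ, so the equilibrium is in mixed strategies.
Let R play r1 with probability p. C is indifferent when −2p = 7p − 6(1−p), giving p = 2/5.
Let C play I with probability q. R is indifferent when −2q + 7(1−q) = −6(1−q), giving q = 13/15.
The value is -2·(13/15) + (7)·(2/15) = -4/5.

-4/5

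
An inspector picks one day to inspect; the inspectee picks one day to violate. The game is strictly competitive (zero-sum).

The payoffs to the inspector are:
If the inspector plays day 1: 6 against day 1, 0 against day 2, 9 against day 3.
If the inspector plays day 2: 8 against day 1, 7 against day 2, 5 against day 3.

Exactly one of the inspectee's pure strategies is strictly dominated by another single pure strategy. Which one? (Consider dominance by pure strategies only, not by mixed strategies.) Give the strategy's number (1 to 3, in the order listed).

1

The inspectee prefers columns that give the inspector less. Compare day 1 with day 2: 0 < 6, 7 < 8.
So day 2 strictly dominates day 1 for the inspectee; day 1 is strictly dominated.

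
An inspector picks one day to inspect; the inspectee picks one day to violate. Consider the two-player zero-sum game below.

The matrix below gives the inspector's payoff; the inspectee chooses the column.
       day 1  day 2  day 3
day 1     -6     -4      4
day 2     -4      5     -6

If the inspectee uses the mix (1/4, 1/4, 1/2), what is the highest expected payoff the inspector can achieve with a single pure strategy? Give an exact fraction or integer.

-1/2

day 1: (-6)·(1/4) + (-4)·(1/4) + (4)·(1/2) = -1/2.
day 2: (-4)·(1/4) + (5)·(1/4) + (-6)·(1/2) = -11/4.
The best pure response is day 1 with expected payoff -1/2.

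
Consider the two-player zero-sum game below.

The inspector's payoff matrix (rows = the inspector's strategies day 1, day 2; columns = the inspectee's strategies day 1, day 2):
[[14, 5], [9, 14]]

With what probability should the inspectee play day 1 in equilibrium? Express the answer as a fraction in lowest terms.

9/14

Row minima are 5 and 9, so the inspector's maximin is 9; column maxima are 14 and 14, so the inspectee's minimax is 14. These differ, so the equilibrium is in mixed strategies.
Let the inspectee play day 1 with probability q. The inspector is indifferent when 14q + 5(1−q) = 9q + 14(1−q), giving q = 9/14.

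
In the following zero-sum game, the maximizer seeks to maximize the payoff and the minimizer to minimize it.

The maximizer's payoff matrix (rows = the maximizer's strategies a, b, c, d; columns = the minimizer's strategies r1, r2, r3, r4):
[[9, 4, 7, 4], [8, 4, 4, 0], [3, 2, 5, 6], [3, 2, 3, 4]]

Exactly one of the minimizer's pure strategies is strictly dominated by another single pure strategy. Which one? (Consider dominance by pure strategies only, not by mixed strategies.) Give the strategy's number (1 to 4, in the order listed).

1

The minimizer prefers columns that give the maximizer less. Compare r1 with r2: 4 < 9, 4 < 8, 2 < 3, 2 < 3.
So r2 strictly dominates r1 for the minimizer; r1 is strictly dominated.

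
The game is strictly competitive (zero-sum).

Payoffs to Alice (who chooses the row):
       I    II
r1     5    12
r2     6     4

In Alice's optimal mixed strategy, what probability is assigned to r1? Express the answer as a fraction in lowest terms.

2/9

Row minima are 5 and 4, so Alice's maximin is 5; column maxima are 6 and 12, so Bob's minimax is 6. These differ, so the equilibrium is in mixed strategies.
Let Alice play r1 with probability p. Bob is indifferent when 5p + 6(1−p) = 12p + 4(1−p), giving p = 2/9.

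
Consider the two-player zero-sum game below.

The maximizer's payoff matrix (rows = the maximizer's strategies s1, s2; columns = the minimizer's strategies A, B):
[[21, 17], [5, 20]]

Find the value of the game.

335/19

Row minima are 17 and 5, so the maximizer's maximin is 17; column maxima are 21 and 20, so the minimizer's minimax is 20. These differ, so the equilibrium is in mixed strategies.
Let the maximizer play s1 with probability p. The minimizer is indifferent when 21p + 5(1−p) = 17p + 20(1−p), giving p = 15/19.
Let the minimizer play A with probability q. The maximizer is indifferent when 21q + 17(1−q) = 5q + 20(1−q), giving q = 3/19.
The value is 21·(3/19) + (17)·(16/19) = 335/19.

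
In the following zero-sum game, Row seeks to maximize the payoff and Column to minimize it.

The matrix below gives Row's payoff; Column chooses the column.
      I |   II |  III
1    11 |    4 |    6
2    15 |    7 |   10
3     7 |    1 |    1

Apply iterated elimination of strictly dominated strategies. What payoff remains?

7

Column I is strictly dominated by II for Column (4<11, 7<15, 1<7); eliminate I.
Row 3 is strictly dominated by row 1 (4>1, 6>1); eliminate 3.
Column III is strictly dominated by II for Column (4<6, 7<10); eliminate III.
Row 1 is strictly dominated by row 2 (7>4); eliminate 1.
Only (2, II) remains, with payoff 7.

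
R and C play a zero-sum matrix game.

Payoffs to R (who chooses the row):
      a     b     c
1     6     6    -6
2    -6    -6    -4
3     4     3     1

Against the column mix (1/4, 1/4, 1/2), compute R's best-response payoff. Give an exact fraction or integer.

1: (6)·(1/4) + (6)·(1/4) + (-6)·(1/2) = 0.
2: (-6)·(1/4) + (-6)·(1/4) + (-4)·(1/2) = -5.
3: (4)·(1/4) + (3)·(1/4) + (1)·(1/2) = 9/4.
The best pure response is 3 with expected payoff 9/4.

9/4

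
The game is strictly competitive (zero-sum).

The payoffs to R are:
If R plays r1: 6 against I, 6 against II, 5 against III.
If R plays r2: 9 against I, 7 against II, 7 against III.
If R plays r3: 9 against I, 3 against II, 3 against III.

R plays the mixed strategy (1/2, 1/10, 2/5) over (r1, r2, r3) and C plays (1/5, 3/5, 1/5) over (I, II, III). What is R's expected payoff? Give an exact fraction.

133/25

Against (1/5, 3/5, 1/5), each row's expected payoff is r1: 29/5; r2: 37/5; r3: 21/5.
Taking the (1/2, 1/10, 2/5)-weighted average: (1/2)·(29/5) + (1/10)·(37/5) + (2/5)·(21/5) = 133/25.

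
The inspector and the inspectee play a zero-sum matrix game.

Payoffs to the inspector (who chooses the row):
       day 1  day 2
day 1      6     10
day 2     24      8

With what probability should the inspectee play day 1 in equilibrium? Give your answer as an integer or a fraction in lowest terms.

Row minima are 6 and 8, so the inspector's maximin is 8; column maxima are 24 and 10, so the inspectee's minimax is 10. These differ, so the equilibrium is in mixed strategies.
Let the inspectee play day 1 with probability q. The inspector is indifferent when 6q + 10(1−q) = 24q + 8(1−q), giving q = 1/10.

1/10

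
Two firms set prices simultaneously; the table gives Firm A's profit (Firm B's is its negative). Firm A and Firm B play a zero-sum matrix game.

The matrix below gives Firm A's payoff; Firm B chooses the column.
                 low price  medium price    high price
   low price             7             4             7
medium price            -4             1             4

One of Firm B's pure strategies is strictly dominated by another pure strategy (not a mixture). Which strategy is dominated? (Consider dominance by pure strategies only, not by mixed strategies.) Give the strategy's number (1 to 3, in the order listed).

Firm B prefers columns that give Firm A less. Compare high price with medium price: 4 < 7, 1 < 4.
So medium price strictly dominates high price for Firm B; high price is strictly dominated.

3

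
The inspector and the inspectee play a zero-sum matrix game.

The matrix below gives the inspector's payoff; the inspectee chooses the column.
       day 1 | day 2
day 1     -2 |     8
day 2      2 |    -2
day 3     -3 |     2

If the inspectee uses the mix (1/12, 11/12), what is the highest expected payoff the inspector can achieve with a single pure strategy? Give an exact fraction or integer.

day 1: (-2)·(1/12) + (8)·(11/12) = 43/6.
day 2: (2)·(1/12) + (-2)·(11/12) = -5/3.
day 3: (-3)·(1/12) + (2)·(11/12) = 19/12.
The best pure response is day 1 with expected payoff 43/6.

43/6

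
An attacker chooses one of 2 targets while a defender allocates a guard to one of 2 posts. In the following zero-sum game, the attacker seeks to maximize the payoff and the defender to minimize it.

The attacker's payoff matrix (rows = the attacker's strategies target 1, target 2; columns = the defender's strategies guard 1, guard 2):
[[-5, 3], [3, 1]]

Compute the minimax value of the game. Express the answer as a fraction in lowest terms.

Row minima are -5 and 1, so the attacker's maximin is 1; column maxima are 3 and 3, so the defender's minimax is 3. These differ, so the equilibrium is in mixed strategies.
Let the attacker play target 1 with probability p. The defender is indifferent when −5p + 3(1−p) = 3p + (1−p), giving p = 1/5.
Let the defender play guard 1 with probability q. The attacker is indifferent when −5q + 3(1−q) = 3q + (1−q), giving q = 1/5.
The value is -5·(1/5) + (3)·(4/5) = 7/5.

7/5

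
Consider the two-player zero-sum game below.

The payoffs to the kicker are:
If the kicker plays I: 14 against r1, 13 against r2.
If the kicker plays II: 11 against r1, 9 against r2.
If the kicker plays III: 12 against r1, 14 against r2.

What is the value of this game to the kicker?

40/3

Row II is strictly dominated by row III, so the kicker never plays it.
The remaining 2×2 game on (I, III) × (r1, r2) has no saddle point. Let the kicker play I with probability p; indifference gives 14p + 12(1−p) = 13p + 14(1−p), so p = 2/3.
Similarly the goalkeeper's optimal q on r1 is 1/3, and the value is 14·(1/3) + (13)·(2/3) = 40/3.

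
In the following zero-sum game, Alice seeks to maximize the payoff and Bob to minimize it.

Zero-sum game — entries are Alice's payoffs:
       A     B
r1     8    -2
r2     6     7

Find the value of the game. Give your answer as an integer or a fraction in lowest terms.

68/11

Row minima are -2 and 6, so Alice's maximin is 6; column maxima are 8 and 7, so Bob's minimax is 7. These differ, so the equilibrium is in mixed strategies.
Let Alice play r1 with probability p. Bob is indifferent when 8p + 6(1−p) = −2p + 7(1−p), giving p = 1/11.
Let Bob play A with probability q. Alice is indifferent when 8q − 2(1−q) = 6q + 7(1−q), giving q = 9/11.
The value is 8·(9/11) + (-2)·(2/11) = 68/11.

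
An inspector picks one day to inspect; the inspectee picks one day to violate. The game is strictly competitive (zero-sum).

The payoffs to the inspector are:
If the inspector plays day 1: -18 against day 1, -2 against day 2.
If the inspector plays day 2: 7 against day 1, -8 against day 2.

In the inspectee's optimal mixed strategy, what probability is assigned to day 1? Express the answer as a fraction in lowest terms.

6/31

Row minima are -18 and -8, so the inspector's maximin is -8; column maxima are 7 and -2, so the inspectee's minimax is -2. These differ, so the equilibrium is in mixed strategies.
Let the inspectee play day 1 with probability q. The inspector is indifferent when −18q − 2(1−q) = 7q − 8(1−q), giving q = 6/31.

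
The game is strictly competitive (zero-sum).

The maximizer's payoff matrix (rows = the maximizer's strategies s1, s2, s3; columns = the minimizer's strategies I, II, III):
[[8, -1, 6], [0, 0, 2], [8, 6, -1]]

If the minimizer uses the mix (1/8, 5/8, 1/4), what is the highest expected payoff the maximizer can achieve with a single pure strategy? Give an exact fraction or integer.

s1: (8)·(1/8) + (-1)·(5/8) + (6)·(1/4) = 15/8.
s2: (0)·(1/8) + (0)·(5/8) + (2)·(1/4) = 1/2.
s3: (8)·(1/8) + (6)·(5/8) + (-1)·(1/4) = 9/2.
The best pure response is s3 with expected payoff 9/2.

9/2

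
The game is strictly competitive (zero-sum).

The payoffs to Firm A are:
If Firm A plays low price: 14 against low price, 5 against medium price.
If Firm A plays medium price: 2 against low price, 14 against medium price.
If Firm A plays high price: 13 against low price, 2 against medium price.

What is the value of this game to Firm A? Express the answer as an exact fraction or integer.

Row high price is strictly dominated by row low price, so Firm A never plays it.
The remaining 2×2 game on (low price, medium price) × (low price, medium price) has no saddle point. Let Firm A play low price with probability p; indifference gives 14p + 2(1−p) = 5p + 14(1−p), so p = 4/7.
Similarly Firm B's optimal q on low price is 3/7, and the value is 14·(3/7) + (5)·(4/7) = 62/7.

62/7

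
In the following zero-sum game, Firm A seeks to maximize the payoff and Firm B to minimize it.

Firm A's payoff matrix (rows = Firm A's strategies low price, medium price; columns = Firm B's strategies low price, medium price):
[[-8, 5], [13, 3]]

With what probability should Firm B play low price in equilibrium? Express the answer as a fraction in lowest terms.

2/23

Row minima are -8 and 3, so Firm A's maximin is 3; column maxima are 13 and 5, so Firm B's minimax is 5. These differ, so the equilibrium is in mixed strategies.
Let Firm B play low price with probability q. Firm A is indifferent when −8q + 5(1−q) = 13q + 3(1−q), giving q = 2/23.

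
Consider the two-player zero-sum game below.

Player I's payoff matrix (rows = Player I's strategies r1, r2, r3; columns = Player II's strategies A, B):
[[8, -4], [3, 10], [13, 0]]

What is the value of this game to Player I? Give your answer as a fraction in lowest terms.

Row r1 is strictly dominated by row r3, so Player I never plays it.
The remaining 2×2 game on (r2, r3) × (A, B) has no saddle point. Let Player I play r2 with probability p; indifference gives 3p + 13(1−p) = 10p, so p = 13/20.
Similarly Player II's optimal q on A is 1/2, and the value is 3·(1/2) + (10)·(1/2) = 13/2.

13/2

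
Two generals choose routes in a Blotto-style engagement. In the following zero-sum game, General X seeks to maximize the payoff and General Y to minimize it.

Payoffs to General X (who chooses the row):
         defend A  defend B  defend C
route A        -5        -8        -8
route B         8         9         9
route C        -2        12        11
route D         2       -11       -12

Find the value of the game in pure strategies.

Row minima: -8, 8, -2, -12 → General X's maximin is 8.
Column maxima: 8, 12, 11 → General Y's minimax is 8.
They coincide at (route B, defend A), so the value is 8.

8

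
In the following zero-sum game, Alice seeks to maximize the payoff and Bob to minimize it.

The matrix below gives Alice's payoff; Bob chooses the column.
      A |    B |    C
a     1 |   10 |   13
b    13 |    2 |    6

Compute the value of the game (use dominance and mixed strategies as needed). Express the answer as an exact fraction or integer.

Column C is strictly dominated by B for Bob (it gives Alice more in every row).
The remaining 2×2 game on (a, b) × (A, B) has no saddle point. Let Alice play a with probability p; indifference gives p + 13(1−p) = 10p + 2(1−p), so p = 11/20.
Similarly Bob's optimal q on A is 2/5, and the value is 1·(2/5) + (10)·(3/5) = 32/5.

32/5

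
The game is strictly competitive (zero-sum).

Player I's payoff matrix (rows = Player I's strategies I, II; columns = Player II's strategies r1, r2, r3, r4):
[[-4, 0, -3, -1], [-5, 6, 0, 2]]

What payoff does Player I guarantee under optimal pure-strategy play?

-4

Row minima: -4, -5 → Player I's maximin is -4.
Column maxima: -4, 6, 0, 2 → Player II's minimax is -4.
They coincide at (I, r1), so the value is -4.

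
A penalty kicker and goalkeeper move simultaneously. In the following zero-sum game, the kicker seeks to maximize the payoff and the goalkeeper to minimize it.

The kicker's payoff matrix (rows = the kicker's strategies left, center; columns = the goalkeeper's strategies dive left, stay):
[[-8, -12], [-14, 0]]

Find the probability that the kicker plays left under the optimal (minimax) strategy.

Row minima are -12 and -14, so the kicker's maximin is -12; column maxima are -8 and 0, so the goalkeeper's minimax is -8. These differ, so the equilibrium is in mixed strategies.
Let the kicker play left with probability p. The goalkeeper is indifferent when −8p − 14(1−p) = −12p, giving p = 7/9.

7/9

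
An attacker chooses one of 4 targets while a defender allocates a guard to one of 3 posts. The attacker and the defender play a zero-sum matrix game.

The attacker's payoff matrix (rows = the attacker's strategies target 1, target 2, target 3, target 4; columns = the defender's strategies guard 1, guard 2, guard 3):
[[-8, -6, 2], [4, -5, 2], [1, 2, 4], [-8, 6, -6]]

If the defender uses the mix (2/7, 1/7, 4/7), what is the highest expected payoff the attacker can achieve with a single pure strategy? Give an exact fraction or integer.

20/7

target 1: (-8)·(2/7) + (-6)·(1/7) + (2)·(4/7) = -2.
target 2: (4)·(2/7) + (-5)·(1/7) + (2)·(4/7) = 11/7.
target 3: (1)·(2/7) + (2)·(1/7) + (4)·(4/7) = 20/7.
target 4: (-8)·(2/7) + (6)·(1/7) + (-6)·(4/7) = -34/7.
The best pure response is target 3 with expected payoff 20/7.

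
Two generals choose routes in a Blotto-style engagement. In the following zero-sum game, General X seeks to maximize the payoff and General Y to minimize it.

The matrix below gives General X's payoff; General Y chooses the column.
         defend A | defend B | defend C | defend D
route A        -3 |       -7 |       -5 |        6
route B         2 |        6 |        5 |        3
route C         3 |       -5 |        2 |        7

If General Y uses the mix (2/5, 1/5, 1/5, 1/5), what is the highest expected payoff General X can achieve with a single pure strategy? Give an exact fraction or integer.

18/5

route A: (-3)·(2/5) + (-7)·(1/5) + (-5)·(1/5) + (6)·(1/5) = -12/5.
route B: (2)·(2/5) + (6)·(1/5) + (5)·(1/5) + (3)·(1/5) = 18/5.
route C: (3)·(2/5) + (-5)·(1/5) + (2)·(1/5) + (7)·(1/5) = 2.
The best pure response is route B with expected payoff 18/5.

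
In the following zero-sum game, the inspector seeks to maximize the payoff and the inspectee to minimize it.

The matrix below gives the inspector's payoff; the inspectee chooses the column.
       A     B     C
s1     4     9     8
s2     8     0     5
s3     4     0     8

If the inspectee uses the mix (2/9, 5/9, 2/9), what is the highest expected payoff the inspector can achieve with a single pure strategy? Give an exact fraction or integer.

23/3

s1: (4)·(2/9) + (9)·(5/9) + (8)·(2/9) = 23/3.
s2: (8)·(2/9) + (0)·(5/9) + (5)·(2/9) = 26/9.
s3: (4)·(2/9) + (0)·(5/9) + (8)·(2/9) = 8/3.
The best pure response is s1 with expected payoff 23/3.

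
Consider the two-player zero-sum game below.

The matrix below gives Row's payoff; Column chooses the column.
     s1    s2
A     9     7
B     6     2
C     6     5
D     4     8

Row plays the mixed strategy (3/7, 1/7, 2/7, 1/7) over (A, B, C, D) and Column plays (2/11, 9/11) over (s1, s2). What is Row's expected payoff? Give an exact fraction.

467/77

Against (2/11, 9/11), each row's expected payoff is A: 81/11; B: 30/11; C: 57/11; D: 80/11.
Taking the (3/7, 1/7, 2/7, 1/7)-weighted average: (3/7)·(81/11) + (1/7)·(30/11) + (2/7)·(57/11) + (1/7)·(80/11) = 467/77.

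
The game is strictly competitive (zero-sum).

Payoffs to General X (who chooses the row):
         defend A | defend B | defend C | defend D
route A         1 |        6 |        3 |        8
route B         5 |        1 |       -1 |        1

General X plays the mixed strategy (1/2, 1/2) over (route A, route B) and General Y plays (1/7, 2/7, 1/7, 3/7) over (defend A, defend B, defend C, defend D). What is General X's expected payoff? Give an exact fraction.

Against (1/7, 2/7, 1/7, 3/7), each row's expected payoff is route A: 40/7; route B: 9/7.
Taking the (1/2, 1/2)-weighted average: (1/2)·(40/7) + (1/2)·(9/7) = 7/2.

7/2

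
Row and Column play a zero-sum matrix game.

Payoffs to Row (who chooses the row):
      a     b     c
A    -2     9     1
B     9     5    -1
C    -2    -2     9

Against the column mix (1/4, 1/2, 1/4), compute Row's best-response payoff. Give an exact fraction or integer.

9/2

A: (-2)·(1/4) + (9)·(1/2) + (1)·(1/4) = 17/4.
B: (9)·(1/4) + (5)·(1/2) + (-1)·(1/4) = 9/2.
C: (-2)·(1/4) + (-2)·(1/2) + (9)·(1/4) = 3/4.
The best pure response is B with expected payoff 9/2.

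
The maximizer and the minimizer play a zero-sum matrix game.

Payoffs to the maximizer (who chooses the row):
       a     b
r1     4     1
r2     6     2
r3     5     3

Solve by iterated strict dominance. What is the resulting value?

Column a is strictly dominated by b for the minimizer (1<4, 2<6, 3<5); eliminate a.
Row r1 is strictly dominated by row r2 (2>1); eliminate r1.
Row r2 is strictly dominated by row r3 (3>2); eliminate r2.
Only (r3, b) remains, with payoff 3.

3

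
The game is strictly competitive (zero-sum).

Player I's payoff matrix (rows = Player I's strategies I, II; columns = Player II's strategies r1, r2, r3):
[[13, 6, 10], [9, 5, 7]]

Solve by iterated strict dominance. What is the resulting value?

6

Column r1 is strictly dominated by r2 for Player II (6<13, 5<9); eliminate r1.
Column r3 is strictly dominated by r2 for Player II (6<10, 5<7); eliminate r3.
Row II is strictly dominated by row I (6>5); eliminate II.
Only (I, r2) remains, with payoff 6.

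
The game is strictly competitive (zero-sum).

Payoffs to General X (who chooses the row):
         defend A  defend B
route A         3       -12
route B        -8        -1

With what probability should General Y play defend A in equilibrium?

1/2

Row minima are -12 and -8, so General X's maximin is -8; column maxima are 3 and -1, so General Y's minimax is -1. These differ, so the equilibrium is in mixed strategies.
Let General Y play defend A with probability q. General X is indifferent when 3q − 12(1−q) = −8q − (1−q), giving q = 1/2.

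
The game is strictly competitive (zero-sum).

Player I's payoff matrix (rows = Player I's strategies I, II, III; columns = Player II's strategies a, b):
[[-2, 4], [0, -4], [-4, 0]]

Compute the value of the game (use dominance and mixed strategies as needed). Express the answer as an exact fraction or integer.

-4/5

Row III is strictly dominated by row I, so Player I never plays it.
The remaining 2×2 game on (I, II) × (a, b) has no saddle point. Let Player I play I with probability p; indifference gives −2p = 4p − 4(1−p), so p = 2/5.
Similarly Player II's optimal q on a is 4/5, and the value is -2·(4/5) + (4)·(1/5) = -4/5.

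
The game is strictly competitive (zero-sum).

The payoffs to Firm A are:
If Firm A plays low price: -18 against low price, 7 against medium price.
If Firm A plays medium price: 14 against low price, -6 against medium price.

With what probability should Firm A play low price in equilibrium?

4/9

Row minima are -18 and -6, so Firm A's maximin is -6; column maxima are 14 and 7, so Firm B's minimax is 7. These differ, so the equilibrium is in mixed strategies.
Let Firm A play low price with probability p. Firm B is indifferent when −18p + 14(1−p) = 7p − 6(1−p), giving p = 4/9.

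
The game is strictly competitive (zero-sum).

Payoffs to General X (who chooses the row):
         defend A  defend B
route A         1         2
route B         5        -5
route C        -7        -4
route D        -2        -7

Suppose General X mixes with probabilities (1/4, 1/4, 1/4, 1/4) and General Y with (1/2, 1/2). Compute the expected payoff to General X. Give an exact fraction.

Against (1/2, 1/2), each row's expected payoff is route A: 3/2; route B: 0; route C: -11/2; route D: -9/2.
Taking the (1/4, 1/4, 1/4, 1/4)-weighted average: (1/4)·(3/2) + (1/4)·(0) + (1/4)·(-11/2) + (1/4)·(-9/2) = -17/8.

-17/8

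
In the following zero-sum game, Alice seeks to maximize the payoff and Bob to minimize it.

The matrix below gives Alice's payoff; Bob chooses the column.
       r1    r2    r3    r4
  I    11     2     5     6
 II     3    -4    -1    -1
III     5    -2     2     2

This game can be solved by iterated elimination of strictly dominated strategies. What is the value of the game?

Column r3 is strictly dominated by r2 for Bob (2<5, -4<-1, -2<2); eliminate r3.
Row II is strictly dominated by row I (11>3, 2>-4, 6>-1); eliminate II.
Row III is strictly dominated by row I (11>5, 2>-2, 6>2); eliminate III.
Column r1 is strictly dominated by r2 for Bob (2<11); eliminate r1.
Column r4 is strictly dominated by r2 for Bob (2<6); eliminate r4.
Only (I, r2) remains, with payoff 2.

2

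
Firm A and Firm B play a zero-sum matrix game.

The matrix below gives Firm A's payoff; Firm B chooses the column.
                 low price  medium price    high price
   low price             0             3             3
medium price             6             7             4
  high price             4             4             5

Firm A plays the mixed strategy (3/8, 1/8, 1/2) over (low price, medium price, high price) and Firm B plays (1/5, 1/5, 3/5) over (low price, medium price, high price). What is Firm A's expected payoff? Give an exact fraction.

153/40

Against (1/5, 1/5, 3/5), each row's expected payoff is low price: 12/5; medium price: 5; high price: 23/5.
Taking the (3/8, 1/8, 1/2)-weighted average: (3/8)·(12/5) + (1/8)·(5) + (1/2)·(23/5) = 153/40.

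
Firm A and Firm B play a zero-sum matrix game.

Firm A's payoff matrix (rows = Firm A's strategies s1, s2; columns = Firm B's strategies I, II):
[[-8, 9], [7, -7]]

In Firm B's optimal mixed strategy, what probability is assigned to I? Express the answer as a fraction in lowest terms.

16/31

Row minima are -8 and -7, so Firm A's maximin is -7; column maxima are 7 and 9, so Firm B's minimax is 7. These differ, so the equilibrium is in mixed strategies.
Let Firm B play I with probability q. Firm A is indifferent when −8q + 9(1−q) = 7q − 7(1−q), giving q = 16/31.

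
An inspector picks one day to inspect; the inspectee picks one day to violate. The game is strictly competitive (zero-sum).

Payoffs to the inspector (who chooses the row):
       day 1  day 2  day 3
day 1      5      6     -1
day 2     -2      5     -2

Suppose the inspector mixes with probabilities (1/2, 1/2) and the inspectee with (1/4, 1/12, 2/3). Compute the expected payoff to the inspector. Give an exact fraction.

-1/6

Against (1/4, 1/12, 2/3), each row's expected payoff is day 1: 13/12; day 2: -17/12.
Taking the (1/2, 1/2)-weighted average: (1/2)·(13/12) + (1/2)·(-17/12) = -1/6.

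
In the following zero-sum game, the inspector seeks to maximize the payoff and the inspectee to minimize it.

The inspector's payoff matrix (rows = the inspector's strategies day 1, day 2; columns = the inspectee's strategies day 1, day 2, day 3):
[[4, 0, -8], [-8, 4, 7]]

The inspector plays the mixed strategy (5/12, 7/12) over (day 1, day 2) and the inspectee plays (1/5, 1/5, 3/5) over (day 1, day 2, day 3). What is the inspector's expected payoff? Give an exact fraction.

19/60

Against (1/5, 1/5, 3/5), each row's expected payoff is day 1: -4; day 2: 17/5.
Taking the (5/12, 7/12)-weighted average: (5/12)·(-4) + (7/12)·(17/5) = 19/60.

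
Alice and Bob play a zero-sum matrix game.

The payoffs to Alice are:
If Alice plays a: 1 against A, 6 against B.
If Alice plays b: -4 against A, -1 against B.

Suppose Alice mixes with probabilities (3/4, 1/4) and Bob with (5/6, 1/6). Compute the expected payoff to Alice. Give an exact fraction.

Against (5/6, 1/6), each row's expected payoff is a: 11/6; b: -7/2.
Taking the (3/4, 1/4)-weighted average: (3/4)·(11/6) + (1/4)·(-7/2) = 1/2.

1/2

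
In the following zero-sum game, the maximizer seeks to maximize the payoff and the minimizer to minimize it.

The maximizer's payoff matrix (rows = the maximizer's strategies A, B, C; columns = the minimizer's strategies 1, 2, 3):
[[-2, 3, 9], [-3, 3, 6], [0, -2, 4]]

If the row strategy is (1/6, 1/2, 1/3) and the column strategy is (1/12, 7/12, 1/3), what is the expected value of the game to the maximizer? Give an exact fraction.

185/72

Against (1/12, 7/12, 1/3), each row's expected payoff is A: 55/12; B: 7/2; C: 1/6.
Taking the (1/6, 1/2, 1/3)-weighted average: (1/6)·(55/12) + (1/2)·(7/2) + (1/3)·(1/6) = 185/72.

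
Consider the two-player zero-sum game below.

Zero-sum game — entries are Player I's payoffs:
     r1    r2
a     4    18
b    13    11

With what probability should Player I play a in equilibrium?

1/8

Row minima are 4 and 11, so Player I's maximin is 11; column maxima are 13 and 18, so Player II's minimax is 13. These differ, so the equilibrium is in mixed strategies.
Let Player I play a with probability p. Player II is indifferent when 4p + 13(1−p) = 18p + 11(1−p), giving p = 1/8.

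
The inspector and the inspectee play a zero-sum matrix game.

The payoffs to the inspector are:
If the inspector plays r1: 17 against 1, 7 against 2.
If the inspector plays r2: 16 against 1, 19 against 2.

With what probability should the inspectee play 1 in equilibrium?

Row minima are 7 and 16, so the inspector's maximin is 16; column maxima are 17 and 19, so the inspectee's minimax is 17. These differ, so the equilibrium is in mixed strategies.
Let the inspectee play 1 with probability q. The inspector is indifferent when 17q + 7(1−q) = 16q + 19(1−q), giving q = 12/13.

12/13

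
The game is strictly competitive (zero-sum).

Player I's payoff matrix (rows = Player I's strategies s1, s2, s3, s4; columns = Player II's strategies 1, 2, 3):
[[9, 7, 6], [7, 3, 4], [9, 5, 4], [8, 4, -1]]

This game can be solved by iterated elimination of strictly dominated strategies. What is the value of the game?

6

Column 1 is strictly dominated by 2 for Player II (7<9, 3<7, 5<9, 4<8); eliminate 1.
Row s2 is strictly dominated by row s1 (7>3, 6>4); eliminate s2.
Row s3 is strictly dominated by row s1 (7>5, 6>4); eliminate s3.
Column 2 is strictly dominated by 3 for Player II (6<7, -1<4); eliminate 2.
Row s4 is strictly dominated by row s1 (6>-1); eliminate s4.
Only (s1, 3) remains, with payoff 6.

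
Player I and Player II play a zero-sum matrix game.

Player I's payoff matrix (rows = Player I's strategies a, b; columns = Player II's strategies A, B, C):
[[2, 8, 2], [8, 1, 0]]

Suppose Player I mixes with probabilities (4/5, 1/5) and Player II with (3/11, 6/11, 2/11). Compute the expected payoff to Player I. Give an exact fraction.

Against (3/11, 6/11, 2/11), each row's expected payoff is a: 58/11; b: 30/11.
Taking the (4/5, 1/5)-weighted average: (4/5)·(58/11) + (1/5)·(30/11) = 262/55.

262/55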